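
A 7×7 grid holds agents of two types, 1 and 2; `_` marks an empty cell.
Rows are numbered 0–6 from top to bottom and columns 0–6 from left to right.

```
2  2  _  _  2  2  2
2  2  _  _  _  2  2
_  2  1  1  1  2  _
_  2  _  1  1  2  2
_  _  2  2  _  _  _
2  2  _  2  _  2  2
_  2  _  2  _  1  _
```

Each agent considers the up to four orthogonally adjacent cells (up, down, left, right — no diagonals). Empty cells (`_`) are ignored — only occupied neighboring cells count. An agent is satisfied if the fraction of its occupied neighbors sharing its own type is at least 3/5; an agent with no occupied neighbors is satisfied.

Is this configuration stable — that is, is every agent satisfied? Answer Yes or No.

Row 0: (0,0)2 2/2 ok · (0,1)2 2/2 ok · (0,4)2 1/1 ok · (0,5)2 3/3 ok · (0,6)2 2/2 ok
Row 1: (1,0)2 2/2 ok · (1,1)2 3/3 ok · (1,5)2 3/3 ok · (1,6)2 2/2 ok
Row 2: (2,1)2 2/3 ok · (2,2)1 1/2 unhappy · (2,3)1 3/3 ok · (2,4)1 2/3 ok · (2,5)2 2/3 ok
Row 3: (3,1)2 1/1 ok · (3,3)1 2/3 ok · (3,4)1 2/3 ok · (3,5)2 2/3 ok · (3,6)2 1/1 ok
Row 4: (4,2)2 1/1 ok · (4,3)2 2/3 ok
Row 5: (5,0)2 1/1 ok · (5,1)2 2/2 ok · (5,3)2 2/2 ok · (5,5)2 1/2 unhappy · (5,6)2 1/1 ok
Row 6: (6,1)2 1/1 ok · (6,3)2 1/1 ok · (6,5)1 0/1 unhappy
For instance (2,2) has only 1/2 same-type neighbors, below 3/5.

No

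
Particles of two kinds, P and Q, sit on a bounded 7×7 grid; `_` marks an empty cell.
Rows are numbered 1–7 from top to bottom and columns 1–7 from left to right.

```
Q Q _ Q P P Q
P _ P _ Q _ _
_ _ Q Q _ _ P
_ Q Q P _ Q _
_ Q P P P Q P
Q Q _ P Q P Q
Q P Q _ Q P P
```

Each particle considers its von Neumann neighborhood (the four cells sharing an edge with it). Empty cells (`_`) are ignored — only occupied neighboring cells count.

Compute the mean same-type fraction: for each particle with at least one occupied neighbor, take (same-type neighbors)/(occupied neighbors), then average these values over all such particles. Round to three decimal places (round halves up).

0.417

Row 1: (1,1)Q 1/2 · (1,2)Q 1/1 · (1,4)Q 0/1 · (1,5)P 1/3 · (1,6)P 1/2 · (1,7)Q 0/1
Row 2: (2,1)P 0/1 · (2,3)P 0/1 · (2,5)Q 0/1
Row 3: (3,3)Q 2/3 · (3,4)Q 1/2 · (3,7)P — no occupied neighbors
Row 4: (4,2)Q 2/2 · (4,3)Q 2/4 · (4,4)P 1/3 · (4,6)Q 1/1
Row 5: (5,2)Q 2/3 · (5,3)P 1/3 · (5,4)P 4/4 · (5,5)P 1/3 · (5,6)Q 1/4 · (5,7)P 0/2
Row 6: (6,1)Q 2/2 · (6,2)Q 2/3 · (6,4)P 1/2 · (6,5)Q 1/4 · (6,6)P 1/4 · (6,7)Q 0/3
Row 7: (7,1)Q 1/2 · (7,2)P 0/3 · (7,3)Q 0/1 · (7,5)Q 1/2 · (7,6)P 2/3 · (7,7)P 1/2
Sum over 33 particles: 1/2 + 1/1 + 0/1 + 1/3 + 1/2 + 0/1 + 0/1 + 0/1 + 0/1 + 2/3 + 1/2 + 2/2 + 2/4 + 1/3 + 1/1 + 2/3 + 1/3 + 4/4 + 1/3 + 1/4 + 0/2 + 2/2 + 2/3 + 1/2 + 1/4 + 1/4 + 0/3 + 1/2 + 0/3 + 0/1 + 1/2 + 2/3 + 1/2 = 55/4; mean = 55/4 ÷ 33 = 5/12 = 0.416666… → 0.417.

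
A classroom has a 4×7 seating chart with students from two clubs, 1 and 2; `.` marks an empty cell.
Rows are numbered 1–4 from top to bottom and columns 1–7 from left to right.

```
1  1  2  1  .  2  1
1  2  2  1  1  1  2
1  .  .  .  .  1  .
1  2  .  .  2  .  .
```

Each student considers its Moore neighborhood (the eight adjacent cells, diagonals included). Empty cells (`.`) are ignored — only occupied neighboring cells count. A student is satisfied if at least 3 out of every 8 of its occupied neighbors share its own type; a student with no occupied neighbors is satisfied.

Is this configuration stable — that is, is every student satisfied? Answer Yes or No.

Row 1: (1,1)1 2/3 ok · (1,2)1 2/5 ok · (1,3)2 2/5 ok · (1,4)1 2/4 ok · (1,6)2 1/4 unhappy · (1,7)1 1/3 unhappy
Row 2: (2,1)1 3/4 ok · (2,2)2 2/6 unhappy · (2,3)2 2/5 ok · (2,4)1 2/4 ok · (2,5)1 4/5 ok · (2,6)1 3/5 ok · (2,7)2 1/4 unhappy
Row 3: (3,1)1 2/4 ok · (3,6)1 2/4 ok
Row 4: (4,1)1 1/2 ok · (4,2)2 0/2 unhappy · (4,5)2 0/1 unhappy
For instance (1,6) has only 1/4 same-type neighbors, below 3/8.

No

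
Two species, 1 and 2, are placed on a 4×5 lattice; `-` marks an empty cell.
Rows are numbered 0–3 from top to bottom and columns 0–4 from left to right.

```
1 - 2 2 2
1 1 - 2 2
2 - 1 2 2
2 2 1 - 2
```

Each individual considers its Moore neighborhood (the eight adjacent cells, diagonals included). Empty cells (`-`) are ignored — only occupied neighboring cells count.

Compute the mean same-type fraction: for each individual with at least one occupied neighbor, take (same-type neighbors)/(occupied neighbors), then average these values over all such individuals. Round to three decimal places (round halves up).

Row 0: (0,0)1 2/2 · (0,2)2 2/3 · (0,3)2 4/4 · (0,4)2 3/3
Row 1: (1,0)1 2/3 · (1,1)1 3/5 · (1,3)2 6/7 · (1,4)2 5/5
Row 2: (2,0)2 2/4 · (2,2)1 2/5 · (2,3)2 4/6 · (2,4)2 4/4
Row 3: (3,0)2 2/2 · (3,1)2 2/4 · (3,2)1 1/3 · (3,4)2 2/2
Sum over 16 individuals: 2/2 + 2/3 + 4/4 + 3/3 + 2/3 + 3/5 + 6/7 + 5/5 + 2/4 + 2/5 + 4/6 + 4/4 + 2/2 + 2/4 + 1/3 + 2/2 = 256/21; mean = 256/21 ÷ 16 = 16/21 = 0.761904… → 0.762.

0.762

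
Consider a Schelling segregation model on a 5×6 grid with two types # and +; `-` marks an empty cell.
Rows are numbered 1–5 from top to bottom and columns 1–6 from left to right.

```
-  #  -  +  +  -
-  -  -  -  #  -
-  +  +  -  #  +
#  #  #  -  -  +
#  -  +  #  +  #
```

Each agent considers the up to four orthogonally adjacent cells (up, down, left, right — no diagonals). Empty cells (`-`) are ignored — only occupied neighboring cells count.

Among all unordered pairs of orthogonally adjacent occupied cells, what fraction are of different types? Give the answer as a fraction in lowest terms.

9/16

Scan each occupied cell's neighbors to the right and below so each pair is counted once.
From row 1: 1 unlike of 2 pairs (running 1/2).
From row 2: 0 unlike of 1 pairs (running 1/3).
From row 3: 3 unlike of 5 pairs (running 4/8).
From row 4: 2 unlike of 5 pairs (running 6/13).
From row 5: 3 unlike of 3 pairs (running 9/16).
Total adjacent occupied pairs: 16; unlike-type pairs: 9.
9/16 is already in lowest terms.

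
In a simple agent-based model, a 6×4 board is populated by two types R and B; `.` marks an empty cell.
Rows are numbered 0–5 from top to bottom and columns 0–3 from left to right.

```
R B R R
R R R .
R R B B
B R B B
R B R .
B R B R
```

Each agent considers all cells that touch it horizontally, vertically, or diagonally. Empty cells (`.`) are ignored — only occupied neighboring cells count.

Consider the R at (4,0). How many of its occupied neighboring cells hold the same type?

Occupied neighbors of (4,0): (3,0)=B, (3,1)=R, (4,1)=B, (5,0)=B, (5,1)=R.
Same type (R): 2 of 5.

2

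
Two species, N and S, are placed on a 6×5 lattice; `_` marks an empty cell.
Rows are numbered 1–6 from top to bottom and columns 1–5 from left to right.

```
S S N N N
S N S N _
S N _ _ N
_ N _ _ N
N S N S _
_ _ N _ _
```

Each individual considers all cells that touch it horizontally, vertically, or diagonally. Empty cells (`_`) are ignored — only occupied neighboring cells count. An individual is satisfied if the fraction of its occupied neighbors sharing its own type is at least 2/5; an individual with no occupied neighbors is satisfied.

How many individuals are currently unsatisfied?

Row 1: (1,1)S 2/3 ok · (1,2)S 3/5 ok · (1,3)N 3/5 ok · (1,4)N 3/4 ok · (1,5)N 2/2 ok
Row 2: (2,1)S 3/5 ok · (2,2)N 2/7 unhappy · (2,3)S 1/6 unhappy · (2,4)N 4/5 ok
Row 3: (3,1)S 1/4 unhappy · (3,2)N 2/5 ok · (3,5)N 2/2 ok
Row 4: (4,2)N 3/5 ok · (4,5)N 1/2 ok
Row 5: (5,1)N 1/2 ok · (5,2)S 0/4 unhappy · (5,3)N 2/4 ok · (5,4)S 0/3 unhappy
Row 6: (6,3)N 1/3 unhappy
Unsatisfied: (2,2), (2,3), (3,1), (5,2), (5,4), (6,3) — 6 in total.

6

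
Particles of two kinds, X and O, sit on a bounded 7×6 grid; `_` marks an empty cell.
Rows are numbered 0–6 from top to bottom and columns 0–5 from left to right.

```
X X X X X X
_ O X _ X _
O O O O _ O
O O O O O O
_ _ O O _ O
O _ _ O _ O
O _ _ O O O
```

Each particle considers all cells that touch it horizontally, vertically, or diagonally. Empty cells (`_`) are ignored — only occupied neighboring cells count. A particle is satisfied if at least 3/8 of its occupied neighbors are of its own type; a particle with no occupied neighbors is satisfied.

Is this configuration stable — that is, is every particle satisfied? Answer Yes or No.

Row 0: (0,0)X 1/2 satisfied · (0,1)X 3/4 satisfied · (0,2)X 3/4 satisfied · (0,3)X 4/4 satisfied · (0,4)X 3/3 satisfied · (0,5)X 2/2 satisfied
Row 1: (1,1)O 3/7 satisfied · (1,2)X 3/7 satisfied · (1,4)X 3/5 satisfied
Row 2: (2,0)O 4/4 satisfied · (2,1)O 6/7 satisfied · (2,2)O 6/7 satisfied · (2,3)O 4/6 satisfied · (2,5)O 2/3 satisfied
Row 3: (3,0)O 3/3 satisfied · (3,1)O 6/6 satisfied · (3,2)O 7/7 satisfied · (3,3)O 6/6 satisfied · (3,4)O 6/6 satisfied · (3,5)O 3/3 satisfied
Row 4: (4,2)O 5/5 satisfied · (4,3)O 5/5 satisfied · (4,5)O 3/3 satisfied
Row 5: (5,0)O 1/1 satisfied · (5,3)O 4/4 satisfied · (5,5)O 3/3 satisfied
Row 6: (6,0)O 1/1 satisfied · (6,3)O 2/2 satisfied · (6,4)O 4/4 satisfied · (6,5)O 2/2 satisfied
All meet the threshold, so the configuration is stable.

Yes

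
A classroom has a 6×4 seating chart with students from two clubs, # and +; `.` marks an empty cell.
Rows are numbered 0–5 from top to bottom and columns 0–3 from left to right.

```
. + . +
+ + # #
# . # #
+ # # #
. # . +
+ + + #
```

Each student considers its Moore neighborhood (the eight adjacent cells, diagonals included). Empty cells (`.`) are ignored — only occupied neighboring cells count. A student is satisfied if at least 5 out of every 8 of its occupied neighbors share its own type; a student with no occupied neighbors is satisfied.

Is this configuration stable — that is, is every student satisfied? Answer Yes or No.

No

(0,1)+ 2/3 ✓
(0,3)+ 0/2 ✗
(1,0)+ 2/3 ✓
(1,1)+ 2/5 ✗
(1,2)# 3/6 ✗
(1,3)# 3/4 ✓
(2,0)# 1/4 ✗
(2,2)# 6/7 ✓
(2,3)# 5/5 ✓
(3,0)+ 0/3 ✗
(3,1)# 4/5 ✓
(3,2)# 5/6 ✓
(3,3)# 3/4 ✓
(4,1)# 2/6 ✗
(4,3)+ 1/4 ✗
(5,0)+ 1/2 ✗
(5,1)+ 2/3 ✓
(5,2)+ 2/4 ✗
(5,3)# 0/2 ✗
For instance (0,3) has only 0/2 same-type neighbors, below 5/8.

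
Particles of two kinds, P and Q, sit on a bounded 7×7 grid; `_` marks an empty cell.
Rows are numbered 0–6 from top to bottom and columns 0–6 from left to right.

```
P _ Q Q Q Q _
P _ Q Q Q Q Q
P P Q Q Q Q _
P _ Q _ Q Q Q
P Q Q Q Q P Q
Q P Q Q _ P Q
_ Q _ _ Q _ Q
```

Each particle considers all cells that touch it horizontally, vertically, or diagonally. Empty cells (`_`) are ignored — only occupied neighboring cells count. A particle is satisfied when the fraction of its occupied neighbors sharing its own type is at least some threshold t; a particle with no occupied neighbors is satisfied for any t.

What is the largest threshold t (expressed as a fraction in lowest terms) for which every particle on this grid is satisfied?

1/7

Row 0: (0,0)P 1/1 · (0,2)Q 3/3 · (0,3)Q 5/5 · (0,4)Q 5/5 · (0,5)Q 4/4
Row 1: (1,0)P 3/3 · (1,2)Q 5/6 · (1,3)Q 8/8 · (1,4)Q 8/8 · (1,5)Q 6/6 · (1,6)Q 3/3
Row 2: (2,0)P 3/3 · (2,1)P 3/6 · (2,2)Q 4/5 · (2,3)Q 7/7 · (2,4)Q 7/7 · (2,5)Q 7/7
Row 3: (3,0)P 3/4 · (3,2)Q 5/6 · (3,4)Q 6/7 · (3,5)Q 6/7 · (3,6)Q 3/4
Row 4: (4,0)P 2/4 · (4,1)Q 4/7 · (4,2)Q 5/6 · (4,3)Q 6/6 · (4,4)Q 4/6 · (4,5)P 1/7 · (4,6)Q 3/5
Row 5: (5,0)Q 2/4 · (5,1)P 1/6 · (5,2)Q 5/6 · (5,3)Q 5/5 · (5,5)P 1/6 · (5,6)Q 2/4
Row 6: (6,1)Q 2/3 · (6,4)Q 1/2 · (6,6)Q 1/2
The smallest same-type fraction is 1/7 at (4,5), which reduces to 1/7. Any threshold above that leaves this particle unsatisfied.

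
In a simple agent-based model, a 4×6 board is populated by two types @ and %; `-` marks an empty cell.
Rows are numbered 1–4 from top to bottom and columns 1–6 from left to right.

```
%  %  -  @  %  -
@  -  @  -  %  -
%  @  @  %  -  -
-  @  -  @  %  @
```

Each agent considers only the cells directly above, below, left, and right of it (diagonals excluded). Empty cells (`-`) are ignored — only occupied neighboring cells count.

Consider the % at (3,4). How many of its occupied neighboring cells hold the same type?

0

Occupied neighbors of (3,4): (4,4)=@, (3,3)=@.
Same type (%): 0 of 2.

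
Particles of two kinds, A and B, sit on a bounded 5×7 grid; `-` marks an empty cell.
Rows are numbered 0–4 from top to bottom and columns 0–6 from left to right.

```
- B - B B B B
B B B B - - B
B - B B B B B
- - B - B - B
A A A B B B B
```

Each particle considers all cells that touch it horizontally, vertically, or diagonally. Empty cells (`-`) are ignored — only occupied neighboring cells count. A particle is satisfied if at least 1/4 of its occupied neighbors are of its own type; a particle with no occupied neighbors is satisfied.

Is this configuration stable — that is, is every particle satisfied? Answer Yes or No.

Yes

Row 0: (0,1)B 3/3 ✓ · (0,3)B 3/3 ✓ · (0,4)B 3/3 ✓ · (0,5)B 3/3 ✓ · (0,6)B 2/2 ✓
Row 1: (1,0)B 3/3 ✓ · (1,1)B 5/5 ✓ · (1,2)B 6/6 ✓ · (1,3)B 6/6 ✓ · (1,6)B 4/4 ✓
Row 2: (2,0)B 2/2 ✓ · (2,2)B 5/5 ✓ · (2,3)B 6/6 ✓ · (2,4)B 4/4 ✓ · (2,5)B 5/5 ✓ · (2,6)B 3/3 ✓
Row 3: (3,2)B 3/5 ✓ · (3,4)B 6/6 ✓ · (3,6)B 4/4 ✓
Row 4: (4,0)A 1/1 ✓ · (4,1)A 2/3 ✓ · (4,2)A 1/3 ✓ · (4,3)B 3/4 ✓ · (4,4)B 3/3 ✓ · (4,5)B 4/4 ✓ · (4,6)B 2/2 ✓
All meet the threshold, so the configuration is stable.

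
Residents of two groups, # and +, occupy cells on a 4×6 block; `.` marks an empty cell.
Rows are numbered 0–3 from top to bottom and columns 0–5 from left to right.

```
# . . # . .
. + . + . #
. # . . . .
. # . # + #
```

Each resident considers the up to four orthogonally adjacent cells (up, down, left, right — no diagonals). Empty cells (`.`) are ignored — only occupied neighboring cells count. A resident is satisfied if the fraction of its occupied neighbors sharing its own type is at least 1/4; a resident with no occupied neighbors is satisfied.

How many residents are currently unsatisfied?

(0,0)# 0/0 ✓
(0,3)# 0/1 ✗
(1,1)+ 0/1 ✗
(1,3)+ 0/1 ✗
(1,5)# 0/0 ✓
(2,1)# 1/2 ✓
(3,1)# 1/1 ✓
(3,3)# 0/1 ✗
(3,4)+ 0/2 ✗
(3,5)# 0/1 ✗
Unsatisfied: (0,3), (1,1), (1,3), (3,3), (3,4), (3,5) — 6 in total.

6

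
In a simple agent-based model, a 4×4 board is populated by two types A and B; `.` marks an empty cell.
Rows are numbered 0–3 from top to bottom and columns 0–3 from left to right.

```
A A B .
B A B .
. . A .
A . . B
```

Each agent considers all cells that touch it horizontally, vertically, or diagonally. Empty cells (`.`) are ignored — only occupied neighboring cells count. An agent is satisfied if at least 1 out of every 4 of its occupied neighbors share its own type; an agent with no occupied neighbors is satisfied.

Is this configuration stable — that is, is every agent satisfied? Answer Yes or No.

(0,0)A 2/3 ✓
(0,1)A 2/5 ✓
(0,2)B 1/3 ✓
(1,0)B 0/3 ✗
(1,1)A 3/6 ✓
(1,2)B 1/4 ✓
(2,2)A 1/3 ✓
(3,0)A 0/0 ✓
(3,3)B 0/1 ✗
For instance (1,0) has only 0/3 same-type neighbors, below 1/4.

No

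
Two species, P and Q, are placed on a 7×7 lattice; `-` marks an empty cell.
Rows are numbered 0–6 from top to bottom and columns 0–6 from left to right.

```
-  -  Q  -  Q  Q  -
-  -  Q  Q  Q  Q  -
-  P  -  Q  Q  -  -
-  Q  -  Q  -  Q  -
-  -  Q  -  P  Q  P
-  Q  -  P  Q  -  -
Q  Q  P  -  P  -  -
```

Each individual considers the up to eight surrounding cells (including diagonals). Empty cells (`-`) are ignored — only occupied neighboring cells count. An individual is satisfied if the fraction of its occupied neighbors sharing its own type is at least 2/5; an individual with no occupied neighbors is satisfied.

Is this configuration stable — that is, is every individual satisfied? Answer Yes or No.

No

Row 0: (0,2)Q 2/2 satisfied · (0,4)Q 4/4 satisfied · (0,5)Q 3/3 satisfied
Row 1: (1,2)Q 3/4 satisfied · (1,3)Q 6/6 satisfied · (1,4)Q 6/6 satisfied · (1,5)Q 4/4 satisfied
Row 2: (2,1)P 0/2 not · (2,3)Q 5/5 satisfied · (2,4)Q 6/6 satisfied
Row 3: (3,1)Q 1/2 satisfied · (3,3)Q 3/4 satisfied · (3,5)Q 2/4 satisfied
Row 4: (4,2)Q 3/4 satisfied · (4,4)P 1/5 not · (4,5)Q 2/4 satisfied · (4,6)P 0/2 not
Row 5: (5,1)Q 3/4 satisfied · (5,3)P 3/5 satisfied · (5,4)Q 1/4 not
Row 6: (6,0)Q 2/2 satisfied · (6,1)Q 2/3 satisfied · (6,2)P 1/3 not · (6,4)P 1/2 satisfied
For instance (2,1) has only 0/2 same-type neighbors, below 2/5.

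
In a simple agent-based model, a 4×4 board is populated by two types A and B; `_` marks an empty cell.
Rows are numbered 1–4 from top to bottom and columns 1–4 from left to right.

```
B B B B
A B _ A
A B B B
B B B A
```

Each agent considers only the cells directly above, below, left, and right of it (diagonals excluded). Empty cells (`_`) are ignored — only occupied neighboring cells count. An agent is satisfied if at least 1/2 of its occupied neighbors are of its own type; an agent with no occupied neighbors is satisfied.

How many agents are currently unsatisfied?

5

Row 1: (1,1)B 1/2 ✓ · (1,2)B 3/3 ✓ · (1,3)B 2/2 ✓ · (1,4)B 1/2 ✓
Row 2: (2,1)A 1/3 ✗ · (2,2)B 2/3 ✓ · (2,4)A 0/2 ✗
Row 3: (3,1)A 1/3 ✗ · (3,2)B 3/4 ✓ · (3,3)B 3/3 ✓ · (3,4)B 1/3 ✗
Row 4: (4,1)B 1/2 ✓ · (4,2)B 3/3 ✓ · (4,3)B 2/3 ✓ · (4,4)A 0/2 ✗
Unsatisfied: (2,1), (2,4), (3,1), (3,4), (4,4) — 5 in total.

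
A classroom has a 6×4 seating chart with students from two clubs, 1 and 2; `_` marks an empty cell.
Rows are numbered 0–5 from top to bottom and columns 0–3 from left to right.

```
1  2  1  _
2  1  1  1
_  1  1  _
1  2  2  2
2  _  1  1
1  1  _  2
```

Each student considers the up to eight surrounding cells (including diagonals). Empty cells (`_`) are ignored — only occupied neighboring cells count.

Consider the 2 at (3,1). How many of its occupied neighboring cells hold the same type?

Occupied neighbors of (3,1): (2,1)=1, (2,2)=1, (3,0)=1, (3,2)=2, (4,0)=2, (4,2)=1.
Same type (2): 2 of 6.

2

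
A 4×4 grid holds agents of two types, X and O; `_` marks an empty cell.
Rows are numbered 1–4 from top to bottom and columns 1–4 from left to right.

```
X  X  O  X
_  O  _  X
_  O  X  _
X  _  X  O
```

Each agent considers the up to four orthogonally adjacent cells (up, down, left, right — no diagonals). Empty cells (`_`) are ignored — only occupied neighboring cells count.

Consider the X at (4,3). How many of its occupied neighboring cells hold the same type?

Occupied neighbors of (4,3): (3,3)=X, (4,4)=O.
Same type (X): 1 of 2.

1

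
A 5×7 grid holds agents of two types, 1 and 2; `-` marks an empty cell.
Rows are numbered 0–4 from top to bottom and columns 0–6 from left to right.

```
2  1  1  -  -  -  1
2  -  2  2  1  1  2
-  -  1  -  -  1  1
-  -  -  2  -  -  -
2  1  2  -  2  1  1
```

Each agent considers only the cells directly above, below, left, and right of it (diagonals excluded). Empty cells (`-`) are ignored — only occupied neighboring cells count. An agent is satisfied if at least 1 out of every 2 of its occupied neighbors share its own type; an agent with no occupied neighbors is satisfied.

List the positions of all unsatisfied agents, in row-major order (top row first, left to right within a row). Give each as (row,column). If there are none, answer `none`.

(0,0)2 1/2 ok
(0,1)1 1/2 ok
(0,2)1 1/2 ok
(0,6)1 0/1 unhappy
(1,0)2 1/1 ok
(1,2)2 1/3 unhappy
(1,3)2 1/2 ok
(1,4)1 1/2 ok
(1,5)1 2/3 ok
(1,6)2 0/3 unhappy
(2,2)1 0/1 unhappy
(2,5)1 2/2 ok
(2,6)1 1/2 ok
(3,3)2 0/0 ok
(4,0)2 0/1 unhappy
(4,1)1 0/2 unhappy
(4,2)2 0/1 unhappy
(4,4)2 0/1 unhappy
(4,5)1 1/2 ok
(4,6)1 1/1 ok

(0,6), (1,2), (1,6), (2,2), (4,0), (4,1), (4,2), (4,4)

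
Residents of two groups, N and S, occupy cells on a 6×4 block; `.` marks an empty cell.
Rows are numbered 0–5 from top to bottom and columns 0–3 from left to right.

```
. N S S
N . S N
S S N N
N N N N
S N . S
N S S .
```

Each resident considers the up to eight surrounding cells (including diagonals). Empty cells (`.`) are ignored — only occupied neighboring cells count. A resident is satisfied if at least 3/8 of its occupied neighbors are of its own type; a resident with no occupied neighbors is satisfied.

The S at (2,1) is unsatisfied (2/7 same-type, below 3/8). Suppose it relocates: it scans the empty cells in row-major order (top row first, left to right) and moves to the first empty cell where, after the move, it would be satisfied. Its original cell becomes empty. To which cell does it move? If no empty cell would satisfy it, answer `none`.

Vacating (2,1). Empty cells in order:
  (0,0): 0/2 same-type → still unsatisfied.
  (1,1): 3/6 same-type → satisfied — stop here.

(1,1)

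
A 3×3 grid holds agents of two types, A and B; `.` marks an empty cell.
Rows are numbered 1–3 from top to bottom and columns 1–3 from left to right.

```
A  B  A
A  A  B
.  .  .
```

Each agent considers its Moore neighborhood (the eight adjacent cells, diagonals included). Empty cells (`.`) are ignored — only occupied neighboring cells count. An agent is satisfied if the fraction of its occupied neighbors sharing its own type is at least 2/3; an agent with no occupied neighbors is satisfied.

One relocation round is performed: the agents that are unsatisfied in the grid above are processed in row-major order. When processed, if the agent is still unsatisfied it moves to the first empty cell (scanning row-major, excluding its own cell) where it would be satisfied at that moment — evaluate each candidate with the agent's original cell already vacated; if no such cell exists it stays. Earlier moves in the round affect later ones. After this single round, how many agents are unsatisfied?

2

Initially unsatisfied (in order): (1,2), (1,3), (2,2), (2,3).
  (1,2): no empty cell satisfies it; stays.
  (1,3) → (3,1).
  (2,2) → (3,2).
  (2,3) → (1,3).
Resulting grid:
A B B
A . .
A A .
Unsatisfied now: (1,1), (1,2).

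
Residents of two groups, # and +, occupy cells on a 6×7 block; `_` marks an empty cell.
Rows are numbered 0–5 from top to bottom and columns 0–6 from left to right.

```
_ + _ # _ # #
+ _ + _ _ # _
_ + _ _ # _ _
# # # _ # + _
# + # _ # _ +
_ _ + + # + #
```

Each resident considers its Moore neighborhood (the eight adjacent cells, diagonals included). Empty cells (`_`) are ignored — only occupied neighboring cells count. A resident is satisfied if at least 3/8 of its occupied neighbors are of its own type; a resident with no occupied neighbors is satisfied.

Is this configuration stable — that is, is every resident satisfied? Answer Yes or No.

Row 0: (0,1)+ 2/2 satisfied · (0,3)# 0/1 not · (0,5)# 2/2 satisfied · (0,6)# 2/2 satisfied
Row 1: (1,0)+ 2/2 satisfied · (1,2)+ 2/3 satisfied · (1,5)# 3/3 satisfied
Row 2: (2,1)+ 2/5 satisfied · (2,4)# 2/3 satisfied
Row 3: (3,0)# 2/4 satisfied · (3,1)# 4/6 satisfied · (3,2)# 2/4 satisfied · (3,4)# 2/3 satisfied · (3,5)+ 1/4 not
Row 4: (4,0)# 2/3 satisfied · (4,1)+ 1/6 not · (4,2)# 2/5 satisfied · (4,4)# 2/5 satisfied · (4,6)+ 2/3 satisfied
Row 5: (5,2)+ 2/3 satisfied · (5,3)+ 1/4 not · (5,4)# 1/3 not · (5,5)+ 1/4 not · (5,6)# 0/2 not
For instance (0,3) has only 0/1 same-type neighbors, below 3/8.

No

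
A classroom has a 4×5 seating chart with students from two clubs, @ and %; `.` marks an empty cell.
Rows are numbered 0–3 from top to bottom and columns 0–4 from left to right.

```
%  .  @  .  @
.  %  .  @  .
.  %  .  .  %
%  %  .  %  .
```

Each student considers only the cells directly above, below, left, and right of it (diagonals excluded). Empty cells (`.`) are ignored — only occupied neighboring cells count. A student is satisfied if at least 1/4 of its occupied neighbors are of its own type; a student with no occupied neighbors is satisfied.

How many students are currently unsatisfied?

0

(0,0)% 0/0 satisfied
(0,2)@ 0/0 satisfied
(0,4)@ 0/0 satisfied
(1,1)% 1/1 satisfied
(1,3)@ 0/0 satisfied
(2,1)% 2/2 satisfied
(2,4)% 0/0 satisfied
(3,0)% 1/1 satisfied
(3,1)% 2/2 satisfied
(3,3)% 0/0 satisfied
Every one meets the threshold.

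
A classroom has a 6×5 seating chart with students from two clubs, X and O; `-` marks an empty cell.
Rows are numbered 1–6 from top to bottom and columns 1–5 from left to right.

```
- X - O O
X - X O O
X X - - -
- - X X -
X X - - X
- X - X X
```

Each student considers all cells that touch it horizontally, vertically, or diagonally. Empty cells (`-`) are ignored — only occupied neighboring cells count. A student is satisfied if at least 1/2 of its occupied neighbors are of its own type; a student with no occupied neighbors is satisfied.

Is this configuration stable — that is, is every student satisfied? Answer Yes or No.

(1,2)X 2/2 satisfied
(1,4)O 3/4 satisfied
(1,5)O 3/3 satisfied
(2,1)X 3/3 satisfied
(2,3)X 2/4 satisfied
(2,4)O 3/4 satisfied
(2,5)O 3/3 satisfied
(3,1)X 2/2 satisfied
(3,2)X 4/4 satisfied
(4,3)X 3/3 satisfied
(4,4)X 2/2 satisfied
(5,1)X 2/2 satisfied
(5,2)X 3/3 satisfied
(5,5)X 3/3 satisfied
(6,2)X 2/2 satisfied
(6,4)X 2/2 satisfied
(6,5)X 2/2 satisfied
All meet the threshold, so the configuration is stable.

Yes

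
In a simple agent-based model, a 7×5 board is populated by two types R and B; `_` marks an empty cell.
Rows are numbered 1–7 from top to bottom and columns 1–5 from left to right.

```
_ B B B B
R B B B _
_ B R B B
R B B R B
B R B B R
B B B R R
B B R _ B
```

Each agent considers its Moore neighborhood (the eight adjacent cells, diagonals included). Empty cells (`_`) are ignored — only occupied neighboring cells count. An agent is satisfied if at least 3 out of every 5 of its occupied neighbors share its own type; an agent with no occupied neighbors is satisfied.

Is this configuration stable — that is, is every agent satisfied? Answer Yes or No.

Row 1: (1,2)B 3/4 satisfied · (1,3)B 5/5 satisfied · (1,4)B 4/4 satisfied · (1,5)B 2/2 satisfied
Row 2: (2,1)R 0/3 not · (2,2)B 4/6 satisfied · (2,3)B 7/8 satisfied · (2,4)B 6/7 satisfied
Row 3: (3,2)B 4/7 not · (3,3)R 1/8 not · (3,4)B 5/7 satisfied · (3,5)B 3/4 satisfied
Row 4: (4,1)R 1/4 not · (4,2)B 4/7 not · (4,3)B 5/8 satisfied · (4,4)R 2/8 not · (4,5)B 3/5 satisfied
Row 5: (5,1)B 3/5 satisfied · (5,2)R 1/8 not · (5,3)B 5/8 satisfied · (5,4)B 4/8 not · (5,5)R 3/5 satisfied
Row 6: (6,1)B 4/5 satisfied · (6,2)B 6/8 satisfied · (6,3)B 4/7 not · (6,4)R 3/7 not · (6,5)R 2/4 not
Row 7: (7,1)B 3/3 satisfied · (7,2)B 4/5 satisfied · (7,3)R 1/4 not · (7,5)B 0/2 not
For instance (2,1) has only 0/3 same-type neighbors, below 3/5.

No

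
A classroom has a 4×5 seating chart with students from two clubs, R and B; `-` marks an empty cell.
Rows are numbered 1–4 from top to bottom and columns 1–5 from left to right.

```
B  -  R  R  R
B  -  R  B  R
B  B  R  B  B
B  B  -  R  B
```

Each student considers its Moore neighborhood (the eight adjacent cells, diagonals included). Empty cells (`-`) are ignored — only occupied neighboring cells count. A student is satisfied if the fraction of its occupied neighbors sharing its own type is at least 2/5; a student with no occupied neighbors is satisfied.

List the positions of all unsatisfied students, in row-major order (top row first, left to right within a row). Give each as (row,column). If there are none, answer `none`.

(2,4), (3,3), (4,4)

(1,1)B 1/1 ✓
(1,3)R 2/3 ✓
(1,4)R 4/5 ✓
(1,5)R 2/3 ✓
(2,1)B 3/3 ✓
(2,3)R 3/6 ✓
(2,4)B 2/8 ✗
(2,5)R 2/5 ✓
(3,1)B 4/4 ✓
(3,2)B 4/6 ✓
(3,3)R 2/6 ✗
(3,4)B 3/7 ✓
(3,5)B 3/5 ✓
(4,1)B 3/3 ✓
(4,2)B 3/4 ✓
(4,4)R 1/4 ✗
(4,5)B 2/3 ✓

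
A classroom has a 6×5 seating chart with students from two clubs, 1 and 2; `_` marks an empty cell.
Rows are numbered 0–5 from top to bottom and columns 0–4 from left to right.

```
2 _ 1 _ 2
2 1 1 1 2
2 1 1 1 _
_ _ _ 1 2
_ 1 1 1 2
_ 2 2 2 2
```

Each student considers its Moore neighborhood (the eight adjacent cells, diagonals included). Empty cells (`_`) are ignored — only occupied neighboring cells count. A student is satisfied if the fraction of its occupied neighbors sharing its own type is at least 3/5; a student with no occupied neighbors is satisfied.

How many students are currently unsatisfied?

12

Row 0: (0,0)2 1/2 unhappy · (0,2)1 3/3 ok · (0,4)2 1/2 unhappy
Row 1: (1,0)2 2/4 unhappy · (1,1)1 4/7 unhappy · (1,2)1 6/6 ok · (1,3)1 4/6 ok · (1,4)2 1/3 unhappy
Row 2: (2,0)2 1/3 unhappy · (2,1)1 3/5 ok · (2,2)1 6/6 ok · (2,3)1 4/6 ok
Row 3: (3,3)1 4/6 ok · (3,4)2 1/4 unhappy
Row 4: (4,1)1 1/3 unhappy · (4,2)1 3/6 unhappy · (4,3)1 2/7 unhappy · (4,4)2 3/5 ok
Row 5: (5,1)2 1/3 unhappy · (5,2)2 2/5 unhappy · (5,3)2 3/5 ok · (5,4)2 2/3 ok
Unsatisfied: (0,0), (0,4), (1,0), (1,1), (1,4), (2,0), (3,4), (4,1), (4,2), (4,3), (5,1), (5,2) — 12 in total.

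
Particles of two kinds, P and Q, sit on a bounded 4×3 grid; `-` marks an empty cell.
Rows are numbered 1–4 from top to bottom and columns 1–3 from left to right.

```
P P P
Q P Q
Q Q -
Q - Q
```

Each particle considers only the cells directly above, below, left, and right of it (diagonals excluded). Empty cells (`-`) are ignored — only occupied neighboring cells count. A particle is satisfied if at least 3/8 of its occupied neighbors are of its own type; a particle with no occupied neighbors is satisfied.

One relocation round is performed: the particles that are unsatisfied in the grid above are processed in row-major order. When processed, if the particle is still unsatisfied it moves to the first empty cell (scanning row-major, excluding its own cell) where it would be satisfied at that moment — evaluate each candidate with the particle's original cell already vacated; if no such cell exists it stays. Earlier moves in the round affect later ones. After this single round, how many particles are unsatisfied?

Initially unsatisfied (in order): (2,1), (2,2), (2,3).
  (2,1) → (3,3).
  (2,2) → (2,1).
  (2,3): now satisfied by earlier moves; stays.
Resulting grid:
P P P
P - Q
Q Q Q
Q - Q
All satisfied now.

0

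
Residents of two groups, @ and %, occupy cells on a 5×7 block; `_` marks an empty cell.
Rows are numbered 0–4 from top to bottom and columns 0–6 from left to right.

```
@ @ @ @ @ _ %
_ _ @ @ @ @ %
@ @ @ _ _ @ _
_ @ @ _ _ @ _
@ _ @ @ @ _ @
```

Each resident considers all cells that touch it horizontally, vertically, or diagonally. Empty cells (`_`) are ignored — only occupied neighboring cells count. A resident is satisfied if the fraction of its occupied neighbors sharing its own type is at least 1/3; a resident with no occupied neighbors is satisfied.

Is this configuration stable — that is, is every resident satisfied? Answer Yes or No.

(0,0)@ 1/1 satisfied
(0,1)@ 3/3 satisfied
(0,2)@ 4/4 satisfied
(0,3)@ 5/5 satisfied
(0,4)@ 4/4 satisfied
(0,6)% 1/2 satisfied
(1,2)@ 6/6 satisfied
(1,3)@ 6/6 satisfied
(1,4)@ 5/5 satisfied
(1,5)@ 3/5 satisfied
(1,6)% 1/3 satisfied
(2,0)@ 2/2 satisfied
(2,1)@ 5/5 satisfied
(2,2)@ 5/5 satisfied
(2,5)@ 3/4 satisfied
(3,1)@ 6/6 satisfied
(3,2)@ 5/5 satisfied
(3,5)@ 3/3 satisfied
(4,0)@ 1/1 satisfied
(4,2)@ 3/3 satisfied
(4,3)@ 3/3 satisfied
(4,4)@ 2/2 satisfied
(4,6)@ 1/1 satisfied
All meet the threshold, so the configuration is stable.

Yes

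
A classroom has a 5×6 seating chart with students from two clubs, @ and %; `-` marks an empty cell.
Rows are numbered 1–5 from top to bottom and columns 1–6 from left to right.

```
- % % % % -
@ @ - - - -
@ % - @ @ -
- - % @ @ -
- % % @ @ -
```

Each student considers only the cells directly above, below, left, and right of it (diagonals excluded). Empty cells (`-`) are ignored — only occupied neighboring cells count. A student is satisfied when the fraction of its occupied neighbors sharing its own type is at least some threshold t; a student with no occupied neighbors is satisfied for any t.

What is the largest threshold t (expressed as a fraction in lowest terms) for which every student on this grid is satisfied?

0/1

(1,2)% 1/2
(1,3)% 2/2
(1,4)% 2/2
(1,5)% 1/1
(2,1)@ 2/2
(2,2)@ 1/3
(3,1)@ 1/2
(3,2)% 0/2
(3,4)@ 2/2
(3,5)@ 2/2
(4,3)% 1/2
(4,4)@ 3/4
(4,5)@ 3/3
(5,2)% 1/1
(5,3)% 2/3
(5,4)@ 2/3
(5,5)@ 2/2
The smallest same-type fraction is 0/2 at (3,2), which reduces to 0/1. Any threshold above that leaves this student unsatisfied.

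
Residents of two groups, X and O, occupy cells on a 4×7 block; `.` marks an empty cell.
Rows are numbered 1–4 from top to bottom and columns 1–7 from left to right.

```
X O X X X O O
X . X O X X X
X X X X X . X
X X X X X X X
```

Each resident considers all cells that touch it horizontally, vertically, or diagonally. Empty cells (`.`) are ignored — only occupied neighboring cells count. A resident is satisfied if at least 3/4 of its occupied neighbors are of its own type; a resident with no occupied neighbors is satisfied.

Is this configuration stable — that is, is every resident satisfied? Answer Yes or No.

Row 1: (1,1)X 1/2 unhappy · (1,2)O 0/4 unhappy · (1,3)X 2/4 unhappy · (1,4)X 4/5 ok · (1,5)X 3/5 unhappy · (1,6)O 1/5 unhappy · (1,7)O 1/3 unhappy
Row 2: (2,1)X 3/4 ok · (2,3)X 5/7 unhappy · (2,4)O 0/8 unhappy · (2,5)X 5/7 unhappy · (2,6)X 5/7 unhappy · (2,7)X 2/4 unhappy
Row 3: (3,1)X 4/4 ok · (3,2)X 7/7 ok · (3,3)X 6/7 ok · (3,4)X 7/8 ok · (3,5)X 6/7 ok · (3,7)X 4/4 ok
Row 4: (4,1)X 3/3 ok · (4,2)X 5/5 ok · (4,3)X 5/5 ok · (4,4)X 5/5 ok · (4,5)X 4/4 ok · (4,6)X 4/4 ok · (4,7)X 2/2 ok
For instance (1,1) has only 1/2 same-type neighbors, below 3/4.

No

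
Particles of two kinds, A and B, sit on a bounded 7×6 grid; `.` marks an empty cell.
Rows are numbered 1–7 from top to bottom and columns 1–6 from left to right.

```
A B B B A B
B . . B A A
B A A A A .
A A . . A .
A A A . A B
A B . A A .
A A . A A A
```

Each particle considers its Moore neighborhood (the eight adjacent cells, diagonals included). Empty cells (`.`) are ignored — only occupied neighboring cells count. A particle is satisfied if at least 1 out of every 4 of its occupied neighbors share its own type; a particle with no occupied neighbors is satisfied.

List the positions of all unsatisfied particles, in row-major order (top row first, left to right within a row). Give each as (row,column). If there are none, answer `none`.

(1,1), (1,6), (5,6), (6,2)

Row 1: (1,1)A 0/2 unhappy · (1,2)B 2/3 ok · (1,3)B 3/3 ok · (1,4)B 2/4 ok · (1,5)A 2/5 ok · (1,6)B 0/3 unhappy
Row 2: (2,1)B 2/4 ok · (2,4)B 2/7 ok · (2,5)A 4/7 ok · (2,6)A 3/4 ok
Row 3: (3,1)B 1/4 ok · (3,2)A 3/5 ok · (3,3)A 3/4 ok · (3,4)A 4/5 ok · (3,5)A 4/5 ok
Row 4: (4,1)A 4/5 ok · (4,2)A 6/7 ok · (4,5)A 3/4 ok
Row 5: (5,1)A 4/5 ok · (5,2)A 5/6 ok · (5,3)A 3/4 ok · (5,5)A 3/4 ok · (5,6)B 0/3 unhappy
Row 6: (6,1)A 4/5 ok · (6,2)B 0/6 unhappy · (6,4)A 5/5 ok · (6,5)A 5/6 ok
Row 7: (7,1)A 2/3 ok · (7,2)A 2/3 ok · (7,4)A 3/3 ok · (7,5)A 4/4 ok · (7,6)A 2/2 ok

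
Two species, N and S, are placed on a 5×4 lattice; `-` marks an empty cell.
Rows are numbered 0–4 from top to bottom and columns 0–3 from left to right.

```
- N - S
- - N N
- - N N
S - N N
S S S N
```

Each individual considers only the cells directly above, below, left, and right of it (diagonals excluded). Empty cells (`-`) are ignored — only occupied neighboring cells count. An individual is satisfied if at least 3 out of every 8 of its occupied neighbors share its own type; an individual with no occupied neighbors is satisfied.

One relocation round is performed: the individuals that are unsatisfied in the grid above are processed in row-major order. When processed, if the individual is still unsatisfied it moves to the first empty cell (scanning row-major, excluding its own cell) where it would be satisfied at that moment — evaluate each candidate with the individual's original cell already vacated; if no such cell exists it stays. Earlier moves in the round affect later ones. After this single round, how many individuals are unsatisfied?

1

Initially unsatisfied (in order): (0,3), (4,2).
  (0,3) → (1,0).
  (4,2) → (0,0).
Resulting grid:
S N - -
S - N N
- - N N
S - N N
S S - N
Unsatisfied now: (0,1).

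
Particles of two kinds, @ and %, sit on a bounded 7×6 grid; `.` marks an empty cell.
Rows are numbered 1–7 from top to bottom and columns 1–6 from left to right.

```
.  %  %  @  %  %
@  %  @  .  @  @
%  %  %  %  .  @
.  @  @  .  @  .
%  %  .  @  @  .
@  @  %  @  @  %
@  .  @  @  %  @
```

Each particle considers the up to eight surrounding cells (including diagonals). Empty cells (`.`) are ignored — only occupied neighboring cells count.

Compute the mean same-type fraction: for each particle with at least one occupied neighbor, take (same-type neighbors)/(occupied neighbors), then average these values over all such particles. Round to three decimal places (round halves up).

0.478

(1,2)% 2/4
(1,3)% 2/4
(1,4)@ 2/4
(1,5)% 1/4
(1,6)% 1/3
(2,1)@ 0/4
(2,2)% 5/7
(2,3)@ 1/7
(2,5)@ 3/6
(2,6)@ 2/4
(3,1)% 2/4
(3,2)% 3/7
(3,3)% 3/6
(3,4)% 1/5
(3,6)@ 3/3
(4,2)@ 1/6
(4,3)@ 2/6
(4,5)@ 3/4
(5,1)% 1/4
(5,2)% 2/6
(5,4)@ 5/6
(5,5)@ 4/5
(6,1)@ 2/4
(6,2)@ 3/6
(6,3)% 1/6
(6,4)@ 5/7
(6,5)@ 5/7
(6,6)% 1/4
(7,1)@ 2/2
(7,3)@ 3/4
(7,4)@ 3/5
(7,5)% 1/5
(7,6)@ 1/3
Sum over 33 particles: 2/4 + 2/4 + 2/4 + 1/4 + 1/3 + 0/4 + 5/7 + 1/7 + 3/6 + 2/4 + 2/4 + 3/7 + 3/6 + 1/5 + 3/3 + 1/6 + 2/6 + 3/4 + 1/4 + 2/6 + 5/6 + 4/5 + 2/4 + 3/6 + 1/6 + 5/7 + 5/7 + 1/4 + 2/2 + 3/4 + 3/5 + 1/5 + 1/3 = 2207/140; mean = 2207/140 ÷ 33 = 2207/4620 = 0.477705… → 0.478.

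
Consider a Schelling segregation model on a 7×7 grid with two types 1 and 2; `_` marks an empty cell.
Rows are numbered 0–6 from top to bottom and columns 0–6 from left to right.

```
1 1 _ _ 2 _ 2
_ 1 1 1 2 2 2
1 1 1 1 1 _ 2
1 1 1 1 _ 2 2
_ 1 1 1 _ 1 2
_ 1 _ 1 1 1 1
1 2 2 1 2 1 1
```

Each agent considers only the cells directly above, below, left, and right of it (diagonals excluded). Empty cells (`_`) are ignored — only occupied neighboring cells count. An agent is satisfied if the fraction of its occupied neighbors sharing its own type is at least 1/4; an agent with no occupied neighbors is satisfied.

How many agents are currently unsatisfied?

2

(0,0)1 1/1 ✓
(0,1)1 2/2 ✓
(0,4)2 1/1 ✓
(0,6)2 1/1 ✓
(1,1)1 3/3 ✓
(1,2)1 3/3 ✓
(1,3)1 2/3 ✓
(1,4)2 2/4 ✓
(1,5)2 2/2 ✓
(1,6)2 3/3 ✓
(2,0)1 2/2 ✓
(2,1)1 4/4 ✓
(2,2)1 4/4 ✓
(2,3)1 4/4 ✓
(2,4)1 1/2 ✓
(2,6)2 2/2 ✓
(3,0)1 2/2 ✓
(3,1)1 4/4 ✓
(3,2)1 4/4 ✓
(3,3)1 3/3 ✓
(3,5)2 1/2 ✓
(3,6)2 3/3 ✓
(4,1)1 3/3 ✓
(4,2)1 3/3 ✓
(4,3)1 3/3 ✓
(4,5)1 1/3 ✓
(4,6)2 1/3 ✓
(5,1)1 1/2 ✓
(5,3)1 3/3 ✓
(5,4)1 2/3 ✓
(5,5)1 4/4 ✓
(5,6)1 2/3 ✓
(6,0)1 0/1 ✗
(6,1)2 1/3 ✓
(6,2)2 1/2 ✓
(6,3)1 1/3 ✓
(6,4)2 0/3 ✗
(6,5)1 2/3 ✓
(6,6)1 2/2 ✓
Unsatisfied: (6,0), (6,4) — 2 in total.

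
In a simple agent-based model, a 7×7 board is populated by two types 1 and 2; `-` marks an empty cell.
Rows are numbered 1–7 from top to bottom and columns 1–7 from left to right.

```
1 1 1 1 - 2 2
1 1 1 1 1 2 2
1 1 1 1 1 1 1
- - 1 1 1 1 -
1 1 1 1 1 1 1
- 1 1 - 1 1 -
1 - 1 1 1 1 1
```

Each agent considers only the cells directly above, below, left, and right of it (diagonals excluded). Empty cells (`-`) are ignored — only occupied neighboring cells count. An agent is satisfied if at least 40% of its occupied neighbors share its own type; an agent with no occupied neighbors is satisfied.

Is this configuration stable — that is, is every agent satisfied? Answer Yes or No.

Row 1: (1,1)1 2/2 satisfied · (1,2)1 3/3 satisfied · (1,3)1 3/3 satisfied · (1,4)1 2/2 satisfied · (1,6)2 2/2 satisfied · (1,7)2 2/2 satisfied
Row 2: (2,1)1 3/3 satisfied · (2,2)1 4/4 satisfied · (2,3)1 4/4 satisfied · (2,4)1 4/4 satisfied · (2,5)1 2/3 satisfied · (2,6)2 2/4 satisfied · (2,7)2 2/3 satisfied
Row 3: (3,1)1 2/2 satisfied · (3,2)1 3/3 satisfied · (3,3)1 4/4 satisfied · (3,4)1 4/4 satisfied · (3,5)1 4/4 satisfied · (3,6)1 3/4 satisfied · (3,7)1 1/2 satisfied
Row 4: (4,3)1 3/3 satisfied · (4,4)1 4/4 satisfied · (4,5)1 4/4 satisfied · (4,6)1 3/3 satisfied
Row 5: (5,1)1 1/1 satisfied · (5,2)1 3/3 satisfied · (5,3)1 4/4 satisfied · (5,4)1 3/3 satisfied · (5,5)1 4/4 satisfied · (5,6)1 4/4 satisfied · (5,7)1 1/1 satisfied
Row 6: (6,2)1 2/2 satisfied · (6,3)1 3/3 satisfied · (6,5)1 3/3 satisfied · (6,6)1 3/3 satisfied
Row 7: (7,1)1 0/0 satisfied · (7,3)1 2/2 satisfied · (7,4)1 2/2 satisfied · (7,5)1 3/3 satisfied · (7,6)1 3/3 satisfied · (7,7)1 1/1 satisfied
All meet the threshold, so the configuration is stable.

Yes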